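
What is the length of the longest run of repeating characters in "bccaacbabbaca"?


Input: "bccaacbabbaca"
Scanning for longest run:
  Position 1 ('c'): new char, reset run to 1
  Position 2 ('c'): continues run of 'c', length=2
  Position 3 ('a'): new char, reset run to 1
  Position 4 ('a'): continues run of 'a', length=2
  Position 5 ('c'): new char, reset run to 1
  Position 6 ('b'): new char, reset run to 1
  Position 7 ('a'): new char, reset run to 1
  Position 8 ('b'): new char, reset run to 1
  Position 9 ('b'): continues run of 'b', length=2
  Position 10 ('a'): new char, reset run to 1
  Position 11 ('c'): new char, reset run to 1
  Position 12 ('a'): new char, reset run to 1
Longest run: 'c' with length 2

2


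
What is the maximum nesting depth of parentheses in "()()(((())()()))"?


Input: "()()(((())()()))"
Tracking depth:
  Position 0 '(': depth becomes 1
  Position 1 ')': depth becomes 0
  Position 2 '(': depth becomes 1
  Position 3 ')': depth becomes 0
  Position 4 '(': depth becomes 1
  Position 5 '(': depth becomes 2
  Position 6 '(': depth becomes 3
  Position 7 '(': depth becomes 4
  Position 8 ')': depth becomes 3
  Position 9 ')': depth becomes 2
  Position 10 '(': depth becomes 3
  Position 11 ')': depth becomes 2
  Position 12 '(': depth becomes 3
  Position 13 ')': depth becomes 2
  Position 14 ')': depth becomes 1
  Position 15 ')': depth becomes 0
Maximum depth reached: 4

4


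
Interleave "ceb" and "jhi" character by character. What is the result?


Interleaving "ceb" and "jhi":
  Position 0: 'c' from first, 'j' from second => "cj"
  Position 1: 'e' from first, 'h' from second => "eh"
  Position 2: 'b' from first, 'i' from second => "bi"
Result: cjehbi

cjehbi


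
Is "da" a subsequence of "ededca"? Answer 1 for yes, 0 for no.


Check if "da" is a subsequence of "ededca"
Greedy scan:
  Position 0 ('e'): no match needed
  Position 1 ('d'): matches sub[0] = 'd'
  Position 2 ('e'): no match needed
  Position 3 ('d'): no match needed
  Position 4 ('c'): no match needed
  Position 5 ('a'): matches sub[1] = 'a'
All 2 characters matched => is a subsequence

1


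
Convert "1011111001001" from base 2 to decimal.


Input: "1011111001001" in base 2
Positional expansion:
  Digit '1' (value 1) x 2^12 = 4096
  Digit '0' (value 0) x 2^11 = 0
  Digit '1' (value 1) x 2^10 = 1024
  Digit '1' (value 1) x 2^9 = 512
  Digit '1' (value 1) x 2^8 = 256
  Digit '1' (value 1) x 2^7 = 128
  Digit '1' (value 1) x 2^6 = 64
  Digit '0' (value 0) x 2^5 = 0
  Digit '0' (value 0) x 2^4 = 0
  Digit '1' (value 1) x 2^3 = 8
  Digit '0' (value 0) x 2^2 = 0
  Digit '0' (value 0) x 2^1 = 0
  Digit '1' (value 1) x 2^0 = 1
Sum = 6089

6089


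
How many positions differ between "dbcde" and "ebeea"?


Comparing "dbcde" and "ebeea" position by position:
  Position 0: 'd' vs 'e' => DIFFER
  Position 1: 'b' vs 'b' => same
  Position 2: 'c' vs 'e' => DIFFER
  Position 3: 'd' vs 'e' => DIFFER
  Position 4: 'e' vs 'a' => DIFFER
Positions that differ: 4

4


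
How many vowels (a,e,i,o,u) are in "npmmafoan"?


Input: npmmafoan
Checking each character:
  'n' at position 0: consonant
  'p' at position 1: consonant
  'm' at position 2: consonant
  'm' at position 3: consonant
  'a' at position 4: vowel (running total: 1)
  'f' at position 5: consonant
  'o' at position 6: vowel (running total: 2)
  'a' at position 7: vowel (running total: 3)
  'n' at position 8: consonant
Total vowels: 3

3


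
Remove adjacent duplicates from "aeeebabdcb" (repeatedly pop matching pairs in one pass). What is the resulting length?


Input: aeeebabdcb
Stack-based adjacent duplicate removal:
  Read 'a': push. Stack: a
  Read 'e': push. Stack: ae
  Read 'e': matches stack top 'e' => pop. Stack: a
  Read 'e': push. Stack: ae
  Read 'b': push. Stack: aeb
  Read 'a': push. Stack: aeba
  Read 'b': push. Stack: aebab
  Read 'd': push. Stack: aebabd
  Read 'c': push. Stack: aebabdc
  Read 'b': push. Stack: aebabdcb
Final stack: "aebabdcb" (length 8)

8


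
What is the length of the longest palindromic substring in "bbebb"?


Input: "bbebb"
Checking substrings for palindromes:
  [0:5] "bbebb" (len 5) => palindrome
  [1:4] "beb" (len 3) => palindrome
  [0:2] "bb" (len 2) => palindrome
  [3:5] "bb" (len 2) => palindrome
Longest palindromic substring: "bbebb" with length 5

5


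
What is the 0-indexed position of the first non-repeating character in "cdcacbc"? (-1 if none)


Input: cdcacbc
Character frequencies:
  'a': 1
  'b': 1
  'c': 4
  'd': 1
Scanning left to right for freq == 1:
  Position 0 ('c'): freq=4, skip
  Position 1 ('d'): unique! => answer = 1

1


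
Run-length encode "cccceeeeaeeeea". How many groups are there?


Input: cccceeeeaeeeea
Scanning for consecutive runs:
  Group 1: 'c' x 4 (positions 0-3)
  Group 2: 'e' x 4 (positions 4-7)
  Group 3: 'a' x 1 (positions 8-8)
  Group 4: 'e' x 4 (positions 9-12)
  Group 5: 'a' x 1 (positions 13-13)
Total groups: 5

5


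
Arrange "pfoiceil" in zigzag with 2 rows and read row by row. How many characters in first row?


Zigzag "pfoiceil" into 2 rows:
Placing characters:
  'p' => row 0
  'f' => row 1
  'o' => row 0
  'i' => row 1
  'c' => row 0
  'e' => row 1
  'i' => row 0
  'l' => row 1
Rows:
  Row 0: "poci"
  Row 1: "fiel"
First row length: 4

4


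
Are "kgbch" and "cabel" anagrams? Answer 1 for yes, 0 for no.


Strings: "kgbch", "cabel"
Sorted first:  bcghk
Sorted second: abcel
Differ at position 0: 'b' vs 'a' => not anagrams

0


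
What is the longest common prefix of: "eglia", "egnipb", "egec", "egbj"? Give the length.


Words: eglia, egnipb, egec, egbj
  Position 0: all 'e' => match
  Position 1: all 'g' => match
  Position 2: ('l', 'n', 'e', 'b') => mismatch, stop
LCP = "eg" (length 2)

2


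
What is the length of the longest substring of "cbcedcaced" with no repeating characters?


Input: "cbcedcaced"
Sliding window (track last position of each char):
  Position 0 ('c'): window [0,0] length 1 -- new best
  Position 1 ('b'): window [0,1] length 2 -- new best
  Position 2 ('c'): repeat (last at 0), move window start to 1
  Position 2 ('c'): window [1,2] length 2
  Position 3 ('e'): window [1,3] length 3 -- new best
  Position 4 ('d'): window [1,4] length 4 -- new best
  Position 5 ('c'): repeat (last at 2), move window start to 3
  Position 5 ('c'): window [3,5] length 3
  Position 6 ('a'): window [3,6] length 4
  Position 7 ('c'): repeat (last at 5), move window start to 6
  Position 7 ('c'): window [6,7] length 2
  Position 8 ('e'): window [6,8] length 3
  Position 9 ('d'): window [6,9] length 4
Longest substring with no repeats: "bced" with length 4

4


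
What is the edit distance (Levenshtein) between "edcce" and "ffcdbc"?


Computing edit distance: "edcce" -> "ffcdbc"
DP table:
           f    f    c    d    b    c
      0    1    2    3    4    5    6
  e   1    1    2    3    4    5    6
  d   2    2    2    3    3    4    5
  c   3    3    3    2    3    4    4
  c   4    4    4    3    3    4    4
  e   5    5    5    4    4    4    5
Edit distance = dp[5][6] = 5

5


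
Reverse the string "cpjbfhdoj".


Input: cpjbfhdoj
Reading characters right to left:
  Position 8: 'j'
  Position 7: 'o'
  Position 6: 'd'
  Position 5: 'h'
  Position 4: 'f'
  Position 3: 'b'
  Position 2: 'j'
  Position 1: 'p'
  Position 0: 'c'
Reversed: jodhfbjpc

jodhfbjpc


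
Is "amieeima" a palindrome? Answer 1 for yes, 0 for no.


Input: amieeima
Reversed: amieeima
  Compare pos 0 ('a') with pos 7 ('a'): match
  Compare pos 1 ('m') with pos 6 ('m'): match
  Compare pos 2 ('i') with pos 5 ('i'): match
  Compare pos 3 ('e') with pos 4 ('e'): match
Result: palindrome

1


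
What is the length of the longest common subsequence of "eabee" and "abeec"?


LCS of "eabee" and "abeec"
DP table:
           a    b    e    e    c
      0    0    0    0    0    0
  e   0    0    0    1    1    1
  a   0    1    1    1    1    1
  b   0    1    2    2    2    2
  e   0    1    2    3    3    3
  e   0    1    2    3    4    4
LCS length = dp[5][5] = 4

4


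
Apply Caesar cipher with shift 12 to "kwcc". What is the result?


Caesar cipher: shift "kwcc" by 12
  'k' (pos 10) + 12 = pos 22 = 'w'
  'w' (pos 22) + 12 = pos 8 = 'i'
  'c' (pos 2) + 12 = pos 14 = 'o'
  'c' (pos 2) + 12 = pos 14 = 'o'
Result: wioo

wioo


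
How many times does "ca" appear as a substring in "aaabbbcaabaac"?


Searching for "ca" in "aaabbbcaabaac"
Scanning each position:
  Position 0: "aa" => no
  Position 1: "aa" => no
  Position 2: "ab" => no
  Position 3: "bb" => no
  Position 4: "bb" => no
  Position 5: "bc" => no
  Position 6: "ca" => MATCH
  Position 7: "aa" => no
  Position 8: "ab" => no
  Position 9: "ba" => no
  Position 10: "aa" => no
  Position 11: "ac" => no
Total occurrences: 1

1


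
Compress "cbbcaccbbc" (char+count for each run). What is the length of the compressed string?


Input: cbbcaccbbc
Runs:
  'c' x 1 => "c1"
  'b' x 2 => "b2"
  'c' x 1 => "c1"
  'a' x 1 => "a1"
  'c' x 2 => "c2"
  'b' x 2 => "b2"
  'c' x 1 => "c1"
Compressed: "c1b2c1a1c2b2c1"
Compressed length: 14

14


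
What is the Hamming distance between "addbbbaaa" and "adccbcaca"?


Comparing "addbbbaaa" and "adccbcaca" position by position:
  Position 0: 'a' vs 'a' => same
  Position 1: 'd' vs 'd' => same
  Position 2: 'd' vs 'c' => differ
  Position 3: 'b' vs 'c' => differ
  Position 4: 'b' vs 'b' => same
  Position 5: 'b' vs 'c' => differ
  Position 6: 'a' vs 'a' => same
  Position 7: 'a' vs 'c' => differ
  Position 8: 'a' vs 'a' => same
Total differences (Hamming distance): 4

4


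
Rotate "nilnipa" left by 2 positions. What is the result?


Input: "nilnipa", rotate left by 2
First 2 characters: "ni"
Remaining characters: "lnipa"
Concatenate remaining + first: "lnipa" + "ni" = "lnipani"

lnipani


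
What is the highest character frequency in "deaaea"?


Input: deaaea
Character counts:
  'a': 3
  'd': 1
  'e': 2
Maximum frequency: 3

3


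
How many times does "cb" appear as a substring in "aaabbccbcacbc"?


Searching for "cb" in "aaabbccbcacbc"
Scanning each position:
  Position 0: "aa" => no
  Position 1: "aa" => no
  Position 2: "ab" => no
  Position 3: "bb" => no
  Position 4: "bc" => no
  Position 5: "cc" => no
  Position 6: "cb" => MATCH
  Position 7: "bc" => no
  Position 8: "ca" => no
  Position 9: "ac" => no
  Position 10: "cb" => MATCH
  Position 11: "bc" => no
Total occurrences: 2

2


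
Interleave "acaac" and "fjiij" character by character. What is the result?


Interleaving "acaac" and "fjiij":
  Position 0: 'a' from first, 'f' from second => "af"
  Position 1: 'c' from first, 'j' from second => "cj"
  Position 2: 'a' from first, 'i' from second => "ai"
  Position 3: 'a' from first, 'i' from second => "ai"
  Position 4: 'c' from first, 'j' from second => "cj"
Result: afcjaiaicj

afcjaiaicj


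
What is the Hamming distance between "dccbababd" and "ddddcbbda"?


Comparing "dccbababd" and "ddddcbbda" position by position:
  Position 0: 'd' vs 'd' => same
  Position 1: 'c' vs 'd' => differ
  Position 2: 'c' vs 'd' => differ
  Position 3: 'b' vs 'd' => differ
  Position 4: 'a' vs 'c' => differ
  Position 5: 'b' vs 'b' => same
  Position 6: 'a' vs 'b' => differ
  Position 7: 'b' vs 'd' => differ
  Position 8: 'd' vs 'a' => differ
Total differences (Hamming distance): 7

7


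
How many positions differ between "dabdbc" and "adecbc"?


Comparing "dabdbc" and "adecbc" position by position:
  Position 0: 'd' vs 'a' => DIFFER
  Position 1: 'a' vs 'd' => DIFFER
  Position 2: 'b' vs 'e' => DIFFER
  Position 3: 'd' vs 'c' => DIFFER
  Position 4: 'b' vs 'b' => same
  Position 5: 'c' vs 'c' => same
Positions that differ: 4

4


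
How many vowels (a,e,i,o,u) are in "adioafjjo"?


Input: adioafjjo
Checking each character:
  'a' at position 0: vowel (running total: 1)
  'd' at position 1: consonant
  'i' at position 2: vowel (running total: 2)
  'o' at position 3: vowel (running total: 3)
  'a' at position 4: vowel (running total: 4)
  'f' at position 5: consonant
  'j' at position 6: consonant
  'j' at position 7: consonant
  'o' at position 8: vowel (running total: 5)
Total vowels: 5

5


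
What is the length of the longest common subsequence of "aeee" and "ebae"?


LCS of "aeee" and "ebae"
DP table:
           e    b    a    e
      0    0    0    0    0
  a   0    0    0    1    1
  e   0    1    1    1    2
  e   0    1    1    1    2
  e   0    1    1    1    2
LCS length = dp[4][4] = 2

2


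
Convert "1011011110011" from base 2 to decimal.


Input: "1011011110011" in base 2
Positional expansion:
  Digit '1' (value 1) x 2^12 = 4096
  Digit '0' (value 0) x 2^11 = 0
  Digit '1' (value 1) x 2^10 = 1024
  Digit '1' (value 1) x 2^9 = 512
  Digit '0' (value 0) x 2^8 = 0
  Digit '1' (value 1) x 2^7 = 128
  Digit '1' (value 1) x 2^6 = 64
  Digit '1' (value 1) x 2^5 = 32
  Digit '1' (value 1) x 2^4 = 16
  Digit '0' (value 0) x 2^3 = 0
  Digit '0' (value 0) x 2^2 = 0
  Digit '1' (value 1) x 2^1 = 2
  Digit '1' (value 1) x 2^0 = 1
Sum = 5875

5875


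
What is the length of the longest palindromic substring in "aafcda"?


Input: "aafcda"
Checking substrings for palindromes:
  [0:2] "aa" (len 2) => palindrome
Longest palindromic substring: "aa" with length 2

2


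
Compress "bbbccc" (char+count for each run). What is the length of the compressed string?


Input: bbbccc
Runs:
  'b' x 3 => "b3"
  'c' x 3 => "c3"
Compressed: "b3c3"
Compressed length: 4

4


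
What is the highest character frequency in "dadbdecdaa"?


Input: dadbdecdaa
Character counts:
  'a': 3
  'b': 1
  'c': 1
  'd': 4
  'e': 1
Maximum frequency: 4

4


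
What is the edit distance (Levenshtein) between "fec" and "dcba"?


Computing edit distance: "fec" -> "dcba"
DP table:
           d    c    b    a
      0    1    2    3    4
  f   1    1    2    3    4
  e   2    2    2    3    4
  c   3    3    2    3    4
Edit distance = dp[3][4] = 4

4


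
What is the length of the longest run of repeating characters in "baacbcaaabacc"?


Input: "baacbcaaabacc"
Scanning for longest run:
  Position 1 ('a'): new char, reset run to 1
  Position 2 ('a'): continues run of 'a', length=2
  Position 3 ('c'): new char, reset run to 1
  Position 4 ('b'): new char, reset run to 1
  Position 5 ('c'): new char, reset run to 1
  Position 6 ('a'): new char, reset run to 1
  Position 7 ('a'): continues run of 'a', length=2
  Position 8 ('a'): continues run of 'a', length=3
  Position 9 ('b'): new char, reset run to 1
  Position 10 ('a'): new char, reset run to 1
  Position 11 ('c'): new char, reset run to 1
  Position 12 ('c'): continues run of 'c', length=2
Longest run: 'a' with length 3

3


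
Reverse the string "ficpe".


Input: ficpe
Reading characters right to left:
  Position 4: 'e'
  Position 3: 'p'
  Position 2: 'c'
  Position 1: 'i'
  Position 0: 'f'
Reversed: epcif

epcif


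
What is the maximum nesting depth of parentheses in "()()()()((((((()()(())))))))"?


Input: "()()()()((((((()()(())))))))"
Tracking depth:
  Position 0 '(': depth becomes 1
  Position 1 ')': depth becomes 0
  Position 2 '(': depth becomes 1
  Position 3 ')': depth becomes 0
  Position 4 '(': depth becomes 1
  Position 5 ')': depth becomes 0
  Position 6 '(': depth becomes 1
  Position 7 ')': depth becomes 0
  Position 8 '(': depth becomes 1
  Position 9 '(': depth becomes 2
  Position 10 '(': depth becomes 3
  Position 11 '(': depth becomes 4
  Position 12 '(': depth becomes 5
  Position 13 '(': depth becomes 6
  Position 14 '(': depth becomes 7
  Position 15 ')': depth becomes 6
  Position 16 '(': depth becomes 7
  Position 17 ')': depth becomes 6
  Position 18 '(': depth becomes 7
  Position 19 '(': depth becomes 8
  Position 20 ')': depth becomes 7
  Position 21 ')': depth becomes 6
  Position 22 ')': depth becomes 5
  Position 23 ')': depth becomes 4
  Position 24 ')': depth becomes 3
  Position 25 ')': depth becomes 2
  Position 26 ')': depth becomes 1
  Position 27 ')': depth becomes 0
Maximum depth reached: 8

8


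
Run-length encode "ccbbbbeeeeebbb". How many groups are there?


Input: ccbbbbeeeeebbb
Scanning for consecutive runs:
  Group 1: 'c' x 2 (positions 0-1)
  Group 2: 'b' x 4 (positions 2-5)
  Group 3: 'e' x 5 (positions 6-10)
  Group 4: 'b' x 3 (positions 11-13)
Total groups: 4

4


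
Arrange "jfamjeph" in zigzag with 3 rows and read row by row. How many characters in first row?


Zigzag "jfamjeph" into 3 rows:
Placing characters:
  'j' => row 0
  'f' => row 1
  'a' => row 2
  'm' => row 1
  'j' => row 0
  'e' => row 1
  'p' => row 2
  'h' => row 1
Rows:
  Row 0: "jj"
  Row 1: "fmeh"
  Row 2: "ap"
First row length: 2

2


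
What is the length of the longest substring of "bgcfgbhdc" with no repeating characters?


Input: "bgcfgbhdc"
Sliding window (track last position of each char):
  Position 0 ('b'): window [0,0] length 1 -- new best
  Position 1 ('g'): window [0,1] length 2 -- new best
  Position 2 ('c'): window [0,2] length 3 -- new best
  Position 3 ('f'): window [0,3] length 4 -- new best
  Position 4 ('g'): repeat (last at 1), move window start to 2
  Position 4 ('g'): window [2,4] length 3
  Position 5 ('b'): window [2,5] length 4
  Position 6 ('h'): window [2,6] length 5 -- new best
  Position 7 ('d'): window [2,7] length 6 -- new best
  Position 8 ('c'): repeat (last at 2), move window start to 3
  Position 8 ('c'): window [3,8] length 6
Longest substring with no repeats: "cfgbhd" with length 6

6


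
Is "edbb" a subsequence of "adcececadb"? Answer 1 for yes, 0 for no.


Check if "edbb" is a subsequence of "adcececadb"
Greedy scan:
  Position 0 ('a'): no match needed
  Position 1 ('d'): no match needed
  Position 2 ('c'): no match needed
  Position 3 ('e'): matches sub[0] = 'e'
  Position 4 ('c'): no match needed
  Position 5 ('e'): no match needed
  Position 6 ('c'): no match needed
  Position 7 ('a'): no match needed
  Position 8 ('d'): matches sub[1] = 'd'
  Position 9 ('b'): matches sub[2] = 'b'
Only matched 3/4 characters => not a subsequence

0


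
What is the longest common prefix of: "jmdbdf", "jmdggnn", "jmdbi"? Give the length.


Words: jmdbdf, jmdggnn, jmdbi
  Position 0: all 'j' => match
  Position 1: all 'm' => match
  Position 2: all 'd' => match
  Position 3: ('b', 'g', 'b') => mismatch, stop
LCP = "jmd" (length 3)

3


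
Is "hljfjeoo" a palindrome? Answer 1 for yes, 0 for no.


Input: hljfjeoo
Reversed: ooejfjlh
  Compare pos 0 ('h') with pos 7 ('o'): MISMATCH
  Compare pos 1 ('l') with pos 6 ('o'): MISMATCH
  Compare pos 2 ('j') with pos 5 ('e'): MISMATCH
  Compare pos 3 ('f') with pos 4 ('j'): MISMATCH
Result: not a palindrome

0


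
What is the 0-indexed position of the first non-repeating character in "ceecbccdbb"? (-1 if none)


Input: ceecbccdbb
Character frequencies:
  'b': 3
  'c': 4
  'd': 1
  'e': 2
Scanning left to right for freq == 1:
  Position 0 ('c'): freq=4, skip
  Position 1 ('e'): freq=2, skip
  Position 2 ('e'): freq=2, skip
  Position 3 ('c'): freq=4, skip
  Position 4 ('b'): freq=3, skip
  Position 5 ('c'): freq=4, skip
  Position 6 ('c'): freq=4, skip
  Position 7 ('d'): unique! => answer = 7

7


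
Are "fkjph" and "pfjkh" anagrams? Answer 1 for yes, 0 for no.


Strings: "fkjph", "pfjkh"
Sorted first:  fhjkp
Sorted second: fhjkp
Sorted forms match => anagrams

1


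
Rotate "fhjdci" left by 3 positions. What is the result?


Input: "fhjdci", rotate left by 3
First 3 characters: "fhj"
Remaining characters: "dci"
Concatenate remaining + first: "dci" + "fhj" = "dcifhj"

dcifhj


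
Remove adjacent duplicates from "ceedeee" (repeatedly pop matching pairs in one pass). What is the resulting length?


Input: ceedeee
Stack-based adjacent duplicate removal:
  Read 'c': push. Stack: c
  Read 'e': push. Stack: ce
  Read 'e': matches stack top 'e' => pop. Stack: c
  Read 'd': push. Stack: cd
  Read 'e': push. Stack: cde
  Read 'e': matches stack top 'e' => pop. Stack: cd
  Read 'e': push. Stack: cde
Final stack: "cde" (length 3)

3


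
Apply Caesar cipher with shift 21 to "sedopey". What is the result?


Caesar cipher: shift "sedopey" by 21
  's' (pos 18) + 21 = pos 13 = 'n'
  'e' (pos 4) + 21 = pos 25 = 'z'
  'd' (pos 3) + 21 = pos 24 = 'y'
  'o' (pos 14) + 21 = pos 9 = 'j'
  'p' (pos 15) + 21 = pos 10 = 'k'
  'e' (pos 4) + 21 = pos 25 = 'z'
  'y' (pos 24) + 21 = pos 19 = 't'
Result: nzyjkzt

nzyjkzt


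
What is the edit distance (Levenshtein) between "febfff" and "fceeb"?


Computing edit distance: "febfff" -> "fceeb"
DP table:
           f    c    e    e    b
      0    1    2    3    4    5
  f   1    0    1    2    3    4
  e   2    1    1    1    2    3
  b   3    2    2    2    2    2
  f   4    3    3    3    3    3
  f   5    4    4    4    4    4
  f   6    5    5    5    5    5
Edit distance = dp[6][5] = 5

5


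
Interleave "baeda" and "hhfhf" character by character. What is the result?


Interleaving "baeda" and "hhfhf":
  Position 0: 'b' from first, 'h' from second => "bh"
  Position 1: 'a' from first, 'h' from second => "ah"
  Position 2: 'e' from first, 'f' from second => "ef"
  Position 3: 'd' from first, 'h' from second => "dh"
  Position 4: 'a' from first, 'f' from second => "af"
Result: bhahefdhaf

bhahefdhaf


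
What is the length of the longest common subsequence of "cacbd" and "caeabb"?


LCS of "cacbd" and "caeabb"
DP table:
           c    a    e    a    b    b
      0    0    0    0    0    0    0
  c   0    1    1    1    1    1    1
  a   0    1    2    2    2    2    2
  c   0    1    2    2    2    2    2
  b   0    1    2    2    2    3    3
  d   0    1    2    2    2    3    3
LCS length = dp[5][6] = 3

3


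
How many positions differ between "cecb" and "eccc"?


Comparing "cecb" and "eccc" position by position:
  Position 0: 'c' vs 'e' => DIFFER
  Position 1: 'e' vs 'c' => DIFFER
  Position 2: 'c' vs 'c' => same
  Position 3: 'b' vs 'c' => DIFFER
Positions that differ: 3

3


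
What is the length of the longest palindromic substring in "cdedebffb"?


Input: "cdedebffb"
Checking substrings for palindromes:
  [5:9] "bffb" (len 4) => palindrome
  [1:4] "ded" (len 3) => palindrome
  [2:5] "ede" (len 3) => palindrome
  [6:8] "ff" (len 2) => palindrome
Longest palindromic substring: "bffb" with length 4

4


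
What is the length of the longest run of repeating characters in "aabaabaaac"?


Input: "aabaabaaac"
Scanning for longest run:
  Position 1 ('a'): continues run of 'a', length=2
  Position 2 ('b'): new char, reset run to 1
  Position 3 ('a'): new char, reset run to 1
  Position 4 ('a'): continues run of 'a', length=2
  Position 5 ('b'): new char, reset run to 1
  Position 6 ('a'): new char, reset run to 1
  Position 7 ('a'): continues run of 'a', length=2
  Position 8 ('a'): continues run of 'a', length=3
  Position 9 ('c'): new char, reset run to 1
Longest run: 'a' with length 3

3


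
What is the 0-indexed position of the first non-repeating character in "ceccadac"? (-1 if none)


Input: ceccadac
Character frequencies:
  'a': 2
  'c': 4
  'd': 1
  'e': 1
Scanning left to right for freq == 1:
  Position 0 ('c'): freq=4, skip
  Position 1 ('e'): unique! => answer = 1

1


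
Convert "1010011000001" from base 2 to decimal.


Input: "1010011000001" in base 2
Positional expansion:
  Digit '1' (value 1) x 2^12 = 4096
  Digit '0' (value 0) x 2^11 = 0
  Digit '1' (value 1) x 2^10 = 1024
  Digit '0' (value 0) x 2^9 = 0
  Digit '0' (value 0) x 2^8 = 0
  Digit '1' (value 1) x 2^7 = 128
  Digit '1' (value 1) x 2^6 = 64
  Digit '0' (value 0) x 2^5 = 0
  Digit '0' (value 0) x 2^4 = 0
  Digit '0' (value 0) x 2^3 = 0
  Digit '0' (value 0) x 2^2 = 0
  Digit '0' (value 0) x 2^1 = 0
  Digit '1' (value 1) x 2^0 = 1
Sum = 5313

5313


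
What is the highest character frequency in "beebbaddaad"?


Input: beebbaddaad
Character counts:
  'a': 3
  'b': 3
  'd': 3
  'e': 2
Maximum frequency: 3

3


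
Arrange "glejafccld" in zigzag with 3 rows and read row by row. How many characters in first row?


Zigzag "glejafccld" into 3 rows:
Placing characters:
  'g' => row 0
  'l' => row 1
  'e' => row 2
  'j' => row 1
  'a' => row 0
  'f' => row 1
  'c' => row 2
  'c' => row 1
  'l' => row 0
  'd' => row 1
Rows:
  Row 0: "gal"
  Row 1: "ljfcd"
  Row 2: "ec"
First row length: 3

3


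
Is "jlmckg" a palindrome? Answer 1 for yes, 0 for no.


Input: jlmckg
Reversed: gkcmlj
  Compare pos 0 ('j') with pos 5 ('g'): MISMATCH
  Compare pos 1 ('l') with pos 4 ('k'): MISMATCH
  Compare pos 2 ('m') with pos 3 ('c'): MISMATCH
Result: not a palindrome

0


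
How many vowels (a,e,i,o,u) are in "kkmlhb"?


Input: kkmlhb
Checking each character:
  'k' at position 0: consonant
  'k' at position 1: consonant
  'm' at position 2: consonant
  'l' at position 3: consonant
  'h' at position 4: consonant
  'b' at position 5: consonant
Total vowels: 0

0


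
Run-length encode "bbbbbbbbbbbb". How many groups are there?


Input: bbbbbbbbbbbb
Scanning for consecutive runs:
  Group 1: 'b' x 12 (positions 0-11)
Total groups: 1

1


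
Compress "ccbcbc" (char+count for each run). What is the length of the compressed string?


Input: ccbcbc
Runs:
  'c' x 2 => "c2"
  'b' x 1 => "b1"
  'c' x 1 => "c1"
  'b' x 1 => "b1"
  'c' x 1 => "c1"
Compressed: "c2b1c1b1c1"
Compressed length: 10

10


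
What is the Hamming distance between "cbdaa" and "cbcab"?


Comparing "cbdaa" and "cbcab" position by position:
  Position 0: 'c' vs 'c' => same
  Position 1: 'b' vs 'b' => same
  Position 2: 'd' vs 'c' => differ
  Position 3: 'a' vs 'a' => same
  Position 4: 'a' vs 'b' => differ
Total differences (Hamming distance): 2

2


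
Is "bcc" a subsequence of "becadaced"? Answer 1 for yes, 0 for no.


Check if "bcc" is a subsequence of "becadaced"
Greedy scan:
  Position 0 ('b'): matches sub[0] = 'b'
  Position 1 ('e'): no match needed
  Position 2 ('c'): matches sub[1] = 'c'
  Position 3 ('a'): no match needed
  Position 4 ('d'): no match needed
  Position 5 ('a'): no match needed
  Position 6 ('c'): matches sub[2] = 'c'
  Position 7 ('e'): no match needed
  Position 8 ('d'): no match needed
All 3 characters matched => is a subsequence

1


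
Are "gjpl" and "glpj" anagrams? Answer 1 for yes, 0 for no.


Strings: "gjpl", "glpj"
Sorted first:  gjlp
Sorted second: gjlp
Sorted forms match => anagrams

1


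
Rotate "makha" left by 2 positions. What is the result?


Input: "makha", rotate left by 2
First 2 characters: "ma"
Remaining characters: "kha"
Concatenate remaining + first: "kha" + "ma" = "khama"

khama


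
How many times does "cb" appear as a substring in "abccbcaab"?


Searching for "cb" in "abccbcaab"
Scanning each position:
  Position 0: "ab" => no
  Position 1: "bc" => no
  Position 2: "cc" => no
  Position 3: "cb" => MATCH
  Position 4: "bc" => no
  Position 5: "ca" => no
  Position 6: "aa" => no
  Position 7: "ab" => no
Total occurrences: 1

1


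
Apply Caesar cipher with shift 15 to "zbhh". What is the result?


Caesar cipher: shift "zbhh" by 15
  'z' (pos 25) + 15 = pos 14 = 'o'
  'b' (pos 1) + 15 = pos 16 = 'q'
  'h' (pos 7) + 15 = pos 22 = 'w'
  'h' (pos 7) + 15 = pos 22 = 'w'
Result: oqww

oqww


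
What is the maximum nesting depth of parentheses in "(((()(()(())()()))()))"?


Input: "(((()(()(())()()))()))"
Tracking depth:
  Position 0 '(': depth becomes 1
  Position 1 '(': depth becomes 2
  Position 2 '(': depth becomes 3
  Position 3 '(': depth becomes 4
  Position 4 ')': depth becomes 3
  Position 5 '(': depth becomes 4
  Position 6 '(': depth becomes 5
  Position 7 ')': depth becomes 4
  Position 8 '(': depth becomes 5
  Position 9 '(': depth becomes 6
  Position 10 ')': depth becomes 5
  Position 11 ')': depth becomes 4
  Position 12 '(': depth becomes 5
  Position 13 ')': depth becomes 4
  Position 14 '(': depth becomes 5
  Position 15 ')': depth becomes 4
  Position 16 ')': depth becomes 3
  Position 17 ')': depth becomes 2
  Position 18 '(': depth becomes 3
  Position 19 ')': depth becomes 2
  Position 20 ')': depth becomes 1
  Position 21 ')': depth becomes 0
Maximum depth reached: 6

6


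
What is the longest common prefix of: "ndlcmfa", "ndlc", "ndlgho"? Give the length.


Words: ndlcmfa, ndlc, ndlgho
  Position 0: all 'n' => match
  Position 1: all 'd' => match
  Position 2: all 'l' => match
  Position 3: ('c', 'c', 'g') => mismatch, stop
LCP = "ndl" (length 3)

3


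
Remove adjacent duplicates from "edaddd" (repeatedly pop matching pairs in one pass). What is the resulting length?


Input: edaddd
Stack-based adjacent duplicate removal:
  Read 'e': push. Stack: e
  Read 'd': push. Stack: ed
  Read 'a': push. Stack: eda
  Read 'd': push. Stack: edad
  Read 'd': matches stack top 'd' => pop. Stack: eda
  Read 'd': push. Stack: edad
Final stack: "edad" (length 4)

4


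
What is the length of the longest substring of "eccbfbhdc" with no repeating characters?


Input: "eccbfbhdc"
Sliding window (track last position of each char):
  Position 0 ('e'): window [0,0] length 1 -- new best
  Position 1 ('c'): window [0,1] length 2 -- new best
  Position 2 ('c'): repeat (last at 1), move window start to 2
  Position 2 ('c'): window [2,2] length 1
  Position 3 ('b'): window [2,3] length 2
  Position 4 ('f'): window [2,4] length 3 -- new best
  Position 5 ('b'): repeat (last at 3), move window start to 4
  Position 5 ('b'): window [4,5] length 2
  Position 6 ('h'): window [4,6] length 3
  Position 7 ('d'): window [4,7] length 4 -- new best
  Position 8 ('c'): window [4,8] length 5 -- new best
Longest substring with no repeats: "fbhdc" with length 5

5


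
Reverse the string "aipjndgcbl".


Input: aipjndgcbl
Reading characters right to left:
  Position 9: 'l'
  Position 8: 'b'
  Position 7: 'c'
  Position 6: 'g'
  Position 5: 'd'
  Position 4: 'n'
  Position 3: 'j'
  Position 2: 'p'
  Position 1: 'i'
  Position 0: 'a'
Reversed: lbcgdnjpia

lbcgdnjpia


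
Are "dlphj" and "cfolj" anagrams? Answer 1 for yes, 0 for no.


Strings: "dlphj", "cfolj"
Sorted first:  dhjlp
Sorted second: cfjlo
Differ at position 0: 'd' vs 'c' => not anagrams

0


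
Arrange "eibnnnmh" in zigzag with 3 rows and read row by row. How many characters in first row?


Zigzag "eibnnnmh" into 3 rows:
Placing characters:
  'e' => row 0
  'i' => row 1
  'b' => row 2
  'n' => row 1
  'n' => row 0
  'n' => row 1
  'm' => row 2
  'h' => row 1
Rows:
  Row 0: "en"
  Row 1: "innh"
  Row 2: "bm"
First row length: 2

2


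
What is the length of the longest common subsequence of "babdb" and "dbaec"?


LCS of "babdb" and "dbaec"
DP table:
           d    b    a    e    c
      0    0    0    0    0    0
  b   0    0    1    1    1    1
  a   0    0    1    2    2    2
  b   0    0    1    2    2    2
  d   0    1    1    2    2    2
  b   0    1    2    2    2    2
LCS length = dp[5][5] = 2

2


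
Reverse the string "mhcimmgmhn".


Input: mhcimmgmhn
Reading characters right to left:
  Position 9: 'n'
  Position 8: 'h'
  Position 7: 'm'
  Position 6: 'g'
  Position 5: 'm'
  Position 4: 'm'
  Position 3: 'i'
  Position 2: 'c'
  Position 1: 'h'
  Position 0: 'm'
Reversed: nhmgmmichm

nhmgmmichm


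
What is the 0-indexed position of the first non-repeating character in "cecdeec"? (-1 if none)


Input: cecdeec
Character frequencies:
  'c': 3
  'd': 1
  'e': 3
Scanning left to right for freq == 1:
  Position 0 ('c'): freq=3, skip
  Position 1 ('e'): freq=3, skip
  Position 2 ('c'): freq=3, skip
  Position 3 ('d'): unique! => answer = 3

3


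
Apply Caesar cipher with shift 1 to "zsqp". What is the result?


Caesar cipher: shift "zsqp" by 1
  'z' (pos 25) + 1 = pos 0 = 'a'
  's' (pos 18) + 1 = pos 19 = 't'
  'q' (pos 16) + 1 = pos 17 = 'r'
  'p' (pos 15) + 1 = pos 16 = 'q'
Result: atrq

atrq


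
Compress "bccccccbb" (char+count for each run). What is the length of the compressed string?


Input: bccccccbb
Runs:
  'b' x 1 => "b1"
  'c' x 6 => "c6"
  'b' x 2 => "b2"
Compressed: "b1c6b2"
Compressed length: 6

6


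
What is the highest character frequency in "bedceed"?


Input: bedceed
Character counts:
  'b': 1
  'c': 1
  'd': 2
  'e': 3
Maximum frequency: 3

3


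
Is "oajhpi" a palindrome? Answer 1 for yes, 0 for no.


Input: oajhpi
Reversed: iphjao
  Compare pos 0 ('o') with pos 5 ('i'): MISMATCH
  Compare pos 1 ('a') with pos 4 ('p'): MISMATCH
  Compare pos 2 ('j') with pos 3 ('h'): MISMATCH
Result: not a palindrome

0


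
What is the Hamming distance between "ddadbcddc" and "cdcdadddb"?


Comparing "ddadbcddc" and "cdcdadddb" position by position:
  Position 0: 'd' vs 'c' => differ
  Position 1: 'd' vs 'd' => same
  Position 2: 'a' vs 'c' => differ
  Position 3: 'd' vs 'd' => same
  Position 4: 'b' vs 'a' => differ
  Position 5: 'c' vs 'd' => differ
  Position 6: 'd' vs 'd' => same
  Position 7: 'd' vs 'd' => same
  Position 8: 'c' vs 'b' => differ
Total differences (Hamming distance): 5

5


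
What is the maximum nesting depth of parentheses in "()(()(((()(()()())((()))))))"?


Input: "()(()(((()(()()())((()))))))"
Tracking depth:
  Position 0 '(': depth becomes 1
  Position 1 ')': depth becomes 0
  Position 2 '(': depth becomes 1
  Position 3 '(': depth becomes 2
  Position 4 ')': depth becomes 1
  Position 5 '(': depth becomes 2
  Position 6 '(': depth becomes 3
  Position 7 '(': depth becomes 4
  Position 8 '(': depth becomes 5
  Position 9 ')': depth becomes 4
  Position 10 '(': depth becomes 5
  Position 11 '(': depth becomes 6
  Position 12 ')': depth becomes 5
  Position 13 '(': depth becomes 6
  Position 14 ')': depth becomes 5
  Position 15 '(': depth becomes 6
  Position 16 ')': depth becomes 5
  Position 17 ')': depth becomes 4
  Position 18 '(': depth becomes 5
  Position 19 '(': depth becomes 6
  Position 20 '(': depth becomes 7
  Position 21 ')': depth becomes 6
  Position 22 ')': depth becomes 5
  Position 23 ')': depth becomes 4
  Position 24 ')': depth becomes 3
  Position 25 ')': depth becomes 2
  Position 26 ')': depth becomes 1
  Position 27 ')': depth becomes 0
Maximum depth reached: 7

7


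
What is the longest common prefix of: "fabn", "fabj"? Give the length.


Words: fabn, fabj
  Position 0: all 'f' => match
  Position 1: all 'a' => match
  Position 2: all 'b' => match
  Position 3: ('n', 'j') => mismatch, stop
LCP = "fab" (length 3)

3


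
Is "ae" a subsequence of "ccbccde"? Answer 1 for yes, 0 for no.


Check if "ae" is a subsequence of "ccbccde"
Greedy scan:
  Position 0 ('c'): no match needed
  Position 1 ('c'): no match needed
  Position 2 ('b'): no match needed
  Position 3 ('c'): no match needed
  Position 4 ('c'): no match needed
  Position 5 ('d'): no match needed
  Position 6 ('e'): no match needed
Only matched 0/2 characters => not a subsequence

0


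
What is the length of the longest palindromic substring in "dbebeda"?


Input: "dbebeda"
Checking substrings for palindromes:
  [1:4] "beb" (len 3) => palindrome
  [2:5] "ebe" (len 3) => palindrome
Longest palindromic substring: "beb" with length 3

3


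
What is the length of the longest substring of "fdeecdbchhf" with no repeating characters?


Input: "fdeecdbchhf"
Sliding window (track last position of each char):
  Position 0 ('f'): window [0,0] length 1 -- new best
  Position 1 ('d'): window [0,1] length 2 -- new best
  Position 2 ('e'): window [0,2] length 3 -- new best
  Position 3 ('e'): repeat (last at 2), move window start to 3
  Position 3 ('e'): window [3,3] length 1
  Position 4 ('c'): window [3,4] length 2
  Position 5 ('d'): window [3,5] length 3
  Position 6 ('b'): window [3,6] length 4 -- new best
  Position 7 ('c'): repeat (last at 4), move window start to 5
  Position 7 ('c'): window [5,7] length 3
  Position 8 ('h'): window [5,8] length 4
  Position 9 ('h'): repeat (last at 8), move window start to 9
  Position 9 ('h'): window [9,9] length 1
  Position 10 ('f'): window [9,10] length 2
Longest substring with no repeats: "ecdb" with length 4

4


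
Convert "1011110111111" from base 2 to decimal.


Input: "1011110111111" in base 2
Positional expansion:
  Digit '1' (value 1) x 2^12 = 4096
  Digit '0' (value 0) x 2^11 = 0
  Digit '1' (value 1) x 2^10 = 1024
  Digit '1' (value 1) x 2^9 = 512
  Digit '1' (value 1) x 2^8 = 256
  Digit '1' (value 1) x 2^7 = 128
  Digit '0' (value 0) x 2^6 = 0
  Digit '1' (value 1) x 2^5 = 32
  Digit '1' (value 1) x 2^4 = 16
  Digit '1' (value 1) x 2^3 = 8
  Digit '1' (value 1) x 2^2 = 4
  Digit '1' (value 1) x 2^1 = 2
  Digit '1' (value 1) x 2^0 = 1
Sum = 6079

6079


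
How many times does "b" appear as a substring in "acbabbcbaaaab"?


Searching for "b" in "acbabbcbaaaab"
Scanning each position:
  Position 0: "a" => no
  Position 1: "c" => no
  Position 2: "b" => MATCH
  Position 3: "a" => no
  Position 4: "b" => MATCH
  Position 5: "b" => MATCH
  Position 6: "c" => no
  Position 7: "b" => MATCH
  Position 8: "a" => no
  Position 9: "a" => no
  Position 10: "a" => no
  Position 11: "a" => no
  Position 12: "b" => MATCH
Total occurrences: 5

5


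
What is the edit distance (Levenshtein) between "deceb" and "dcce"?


Computing edit distance: "deceb" -> "dcce"
DP table:
           d    c    c    e
      0    1    2    3    4
  d   1    0    1    2    3
  e   2    1    1    2    2
  c   3    2    1    1    2
  e   4    3    2    2    1
  b   5    4    3    3    2
Edit distance = dp[5][4] = 2

2


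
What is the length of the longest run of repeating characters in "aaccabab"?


Input: "aaccabab"
Scanning for longest run:
  Position 1 ('a'): continues run of 'a', length=2
  Position 2 ('c'): new char, reset run to 1
  Position 3 ('c'): continues run of 'c', length=2
  Position 4 ('a'): new char, reset run to 1
  Position 5 ('b'): new char, reset run to 1
  Position 6 ('a'): new char, reset run to 1
  Position 7 ('b'): new char, reset run to 1
Longest run: 'a' with length 2

2


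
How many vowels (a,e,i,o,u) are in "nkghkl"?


Input: nkghkl
Checking each character:
  'n' at position 0: consonant
  'k' at position 1: consonant
  'g' at position 2: consonant
  'h' at position 3: consonant
  'k' at position 4: consonant
  'l' at position 5: consonant
Total vowels: 0

0


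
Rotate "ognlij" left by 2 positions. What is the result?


Input: "ognlij", rotate left by 2
First 2 characters: "og"
Remaining characters: "nlij"
Concatenate remaining + first: "nlij" + "og" = "nlijog"

nlijog


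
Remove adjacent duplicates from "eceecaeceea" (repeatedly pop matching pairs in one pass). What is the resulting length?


Input: eceecaeceea
Stack-based adjacent duplicate removal:
  Read 'e': push. Stack: e
  Read 'c': push. Stack: ec
  Read 'e': push. Stack: ece
  Read 'e': matches stack top 'e' => pop. Stack: ec
  Read 'c': matches stack top 'c' => pop. Stack: e
  Read 'a': push. Stack: ea
  Read 'e': push. Stack: eae
  Read 'c': push. Stack: eaec
  Read 'e': push. Stack: eaece
  Read 'e': matches stack top 'e' => pop. Stack: eaec
  Read 'a': push. Stack: eaeca
Final stack: "eaeca" (length 5)

5


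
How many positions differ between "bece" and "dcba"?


Comparing "bece" and "dcba" position by position:
  Position 0: 'b' vs 'd' => DIFFER
  Position 1: 'e' vs 'c' => DIFFER
  Position 2: 'c' vs 'b' => DIFFER
  Position 3: 'e' vs 'a' => DIFFER
Positions that differ: 4

4


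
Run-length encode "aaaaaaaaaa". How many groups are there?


Input: aaaaaaaaaa
Scanning for consecutive runs:
  Group 1: 'a' x 10 (positions 0-9)
Total groups: 1

1


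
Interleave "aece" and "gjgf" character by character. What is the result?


Interleaving "aece" and "gjgf":
  Position 0: 'a' from first, 'g' from second => "ag"
  Position 1: 'e' from first, 'j' from second => "ej"
  Position 2: 'c' from first, 'g' from second => "cg"
  Position 3: 'e' from first, 'f' from second => "ef"
Result: agejcgef

agejcgef


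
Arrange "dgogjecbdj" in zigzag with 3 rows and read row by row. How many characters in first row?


Zigzag "dgogjecbdj" into 3 rows:
Placing characters:
  'd' => row 0
  'g' => row 1
  'o' => row 2
  'g' => row 1
  'j' => row 0
  'e' => row 1
  'c' => row 2
  'b' => row 1
  'd' => row 0
  'j' => row 1
Rows:
  Row 0: "djd"
  Row 1: "ggebj"
  Row 2: "oc"
First row length: 3

3
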